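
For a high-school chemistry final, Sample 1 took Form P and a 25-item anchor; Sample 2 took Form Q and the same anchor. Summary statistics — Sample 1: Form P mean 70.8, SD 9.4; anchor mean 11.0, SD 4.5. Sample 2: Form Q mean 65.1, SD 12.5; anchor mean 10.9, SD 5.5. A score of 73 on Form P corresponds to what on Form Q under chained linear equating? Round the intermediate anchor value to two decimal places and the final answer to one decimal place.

67.7

Form P → anchor (Sample 1): v = (4.5/9.4)(73 − 70.8) + 11.0 = 12.05
anchor → Form Q (Sample 2): y = (12.5/5.5)(12.05 − 10.9) + 65.1 = 67.7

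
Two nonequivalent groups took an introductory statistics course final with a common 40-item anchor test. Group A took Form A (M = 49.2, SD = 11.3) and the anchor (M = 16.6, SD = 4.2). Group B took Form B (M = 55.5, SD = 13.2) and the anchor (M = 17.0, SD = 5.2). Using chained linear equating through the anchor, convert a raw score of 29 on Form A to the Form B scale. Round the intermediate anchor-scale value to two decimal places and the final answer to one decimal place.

Form A → anchor (Group A): v = (4.2/11.3)(29 − 49.2) + 16.6 = 9.09
anchor → Form B (Group B): y = (13.2/5.2)(9.09 − 17.0) + 55.5 = 35.4

35.4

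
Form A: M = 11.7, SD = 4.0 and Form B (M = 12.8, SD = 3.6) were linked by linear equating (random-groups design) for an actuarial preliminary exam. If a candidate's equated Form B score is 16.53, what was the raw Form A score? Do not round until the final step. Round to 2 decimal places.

15.84

Invert y = (SD_Y/SD_X)(x − M_X) + M_Y:
x = (SD_X/SD_Y)(y − M_Y) + M_X = (4.0/3.6)(16.53 − 12.8) + 11.7
x = 1.111111 × 3.730 + 11.7 = 15.84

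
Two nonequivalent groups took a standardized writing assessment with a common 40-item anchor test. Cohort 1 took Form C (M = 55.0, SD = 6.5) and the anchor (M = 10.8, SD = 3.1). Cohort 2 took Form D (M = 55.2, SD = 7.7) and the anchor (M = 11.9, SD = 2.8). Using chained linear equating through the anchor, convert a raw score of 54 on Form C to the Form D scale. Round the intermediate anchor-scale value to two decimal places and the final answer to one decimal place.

50.9

Form C → anchor (Cohort 1): v = (3.1/6.5)(54 − 55.0) + 10.8 = 10.32
anchor → Form D (Cohort 2): y = (7.7/2.8)(10.32 − 11.9) + 55.2 = 50.9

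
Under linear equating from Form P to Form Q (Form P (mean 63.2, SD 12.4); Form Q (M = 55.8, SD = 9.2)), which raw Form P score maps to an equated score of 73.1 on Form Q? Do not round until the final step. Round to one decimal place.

Invert y = (SD_Y/SD_X)(x − M_X) + M_Y:
x = (SD_X/SD_Y)(y − M_Y) + M_X = (12.4/9.2)(73.1 − 55.8) + 63.2
x = 1.347826 × 17.300 + 63.2 = 86.5

86.5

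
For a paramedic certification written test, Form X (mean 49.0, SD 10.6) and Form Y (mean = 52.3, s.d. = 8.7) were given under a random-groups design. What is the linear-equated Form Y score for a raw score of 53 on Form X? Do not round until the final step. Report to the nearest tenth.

Linear equating: y = (SD_Y/SD_X)(x − M_X) + M_Y
y = (8.7/10.6)(53 − 49.0) + 52.3
y = 0.820755 × 4.0 + 52.3 = 3.2830 + 52.3 = 55.6

55.6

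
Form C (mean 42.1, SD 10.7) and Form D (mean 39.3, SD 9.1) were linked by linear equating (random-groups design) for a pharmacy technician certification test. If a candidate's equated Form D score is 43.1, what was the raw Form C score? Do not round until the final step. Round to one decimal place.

46.6

Invert y = (SD_Y/SD_X)(x − M_X) + M_Y:
x = (SD_X/SD_Y)(y − M_Y) + M_X = (10.7/9.1)(43.1 − 39.3) + 42.1
x = 1.175824 × 3.800 + 42.1 = 46.6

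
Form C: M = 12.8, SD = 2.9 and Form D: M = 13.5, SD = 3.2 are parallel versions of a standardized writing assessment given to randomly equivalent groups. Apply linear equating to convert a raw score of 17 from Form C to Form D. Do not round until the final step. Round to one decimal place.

18.1

Linear equating: y = (SD_Y/SD_X)(x − M_X) + M_Y
y = (3.2/2.9)(17 − 12.8) + 13.5
y = 1.103448 × 4.2 + 13.5 = 4.6345 + 13.5 = 18.1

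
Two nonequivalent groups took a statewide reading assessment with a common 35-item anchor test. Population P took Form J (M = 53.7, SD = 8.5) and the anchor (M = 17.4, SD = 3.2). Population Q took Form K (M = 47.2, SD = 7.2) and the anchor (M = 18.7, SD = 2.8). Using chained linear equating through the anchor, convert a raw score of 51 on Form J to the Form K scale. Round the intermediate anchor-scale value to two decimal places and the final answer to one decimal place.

Form J → anchor (Population P): v = (3.2/8.5)(51 − 53.7) + 17.4 = 16.38
anchor → Form K (Population Q): y = (7.2/2.8)(16.38 − 18.7) + 47.2 = 41.2

41.2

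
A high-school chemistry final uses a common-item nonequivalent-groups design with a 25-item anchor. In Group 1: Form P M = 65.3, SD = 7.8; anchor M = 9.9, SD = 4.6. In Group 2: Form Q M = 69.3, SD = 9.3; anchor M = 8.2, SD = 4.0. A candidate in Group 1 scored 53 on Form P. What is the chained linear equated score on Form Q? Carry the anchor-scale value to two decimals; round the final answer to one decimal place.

Form P → anchor (Group 1): v = (4.6/7.8)(53 − 65.3) + 9.9 = 2.65
anchor → Form Q (Group 2): y = (9.3/4.0)(2.65 − 8.2) + 69.3 = 56.4

56.4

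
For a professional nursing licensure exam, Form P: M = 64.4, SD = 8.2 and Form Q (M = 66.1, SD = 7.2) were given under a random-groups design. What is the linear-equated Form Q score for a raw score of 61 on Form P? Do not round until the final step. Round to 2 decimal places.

63.11

Linear equating: y = (SD_Y/SD_X)(x − M_X) + M_Y
y = (7.2/8.2)(61 − 64.4) + 66.1
y = 0.878049 × -3.4 + 66.1 = -2.9854 + 66.1 = 63.11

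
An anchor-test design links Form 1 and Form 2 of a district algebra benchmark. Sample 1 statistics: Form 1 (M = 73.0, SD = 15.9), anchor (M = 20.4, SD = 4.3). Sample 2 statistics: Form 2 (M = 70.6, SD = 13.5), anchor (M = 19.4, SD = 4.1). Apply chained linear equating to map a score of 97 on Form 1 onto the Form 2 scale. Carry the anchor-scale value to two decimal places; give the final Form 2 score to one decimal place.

Form 1 → anchor (Sample 1): v = (4.3/15.9)(97 − 73.0) + 20.4 = 26.89
anchor → Form 2 (Sample 2): y = (13.5/4.1)(26.89 − 19.4) + 70.6 = 95.3

95.3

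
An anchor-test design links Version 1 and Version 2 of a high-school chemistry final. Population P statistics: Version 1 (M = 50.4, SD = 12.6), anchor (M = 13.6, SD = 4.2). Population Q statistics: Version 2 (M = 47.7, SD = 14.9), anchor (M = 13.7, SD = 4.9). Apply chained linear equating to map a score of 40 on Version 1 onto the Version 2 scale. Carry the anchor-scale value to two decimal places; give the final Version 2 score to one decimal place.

36.8

Version 1 → anchor (Population P): v = (4.2/12.6)(40 − 50.4) + 13.6 = 10.13
anchor → Version 2 (Population Q): y = (14.9/4.9)(10.13 − 13.7) + 47.7 = 36.8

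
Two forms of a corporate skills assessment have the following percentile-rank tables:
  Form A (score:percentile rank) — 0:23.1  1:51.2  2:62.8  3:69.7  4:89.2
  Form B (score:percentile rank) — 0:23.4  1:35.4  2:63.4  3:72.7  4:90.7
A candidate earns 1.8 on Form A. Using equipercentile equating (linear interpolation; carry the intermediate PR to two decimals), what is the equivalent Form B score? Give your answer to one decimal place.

PR of 1.8 on Form A: 51.2 + (1.8 − 1)/(2 − 1) × (62.8 − 51.2) = 60.48
On Form B, PR 60.48 falls between score 1 (PR 35.4) and 2 (PR 63.4).
Interpolate: 1 + (60.48 − 35.4)/(63.4 − 35.4) × (2 − 1) = 1.9

1.9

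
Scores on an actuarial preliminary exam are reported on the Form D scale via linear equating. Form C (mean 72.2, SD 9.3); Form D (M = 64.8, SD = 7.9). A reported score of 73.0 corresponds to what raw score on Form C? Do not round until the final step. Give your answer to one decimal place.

Invert y = (SD_Y/SD_X)(x − M_X) + M_Y:
x = (SD_X/SD_Y)(y − M_Y) + M_X = (9.3/7.9)(73.0 − 64.8) + 72.2
x = 1.177215 × 8.200 + 72.2 = 81.9

81.9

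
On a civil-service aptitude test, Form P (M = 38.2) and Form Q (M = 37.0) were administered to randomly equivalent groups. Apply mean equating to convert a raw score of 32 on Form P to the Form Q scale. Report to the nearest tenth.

Mean equating: y = x + (M_Y − M_X) = 32 + (37.0 − 38.2) = 30.8

30.8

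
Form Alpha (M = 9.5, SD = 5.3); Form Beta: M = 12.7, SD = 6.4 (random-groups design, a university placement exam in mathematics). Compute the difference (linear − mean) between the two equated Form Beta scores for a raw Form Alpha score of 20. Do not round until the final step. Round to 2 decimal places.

Mean-equated: 20 + (12.7 − 9.5) = 23.20
Linear-equated: (6.4/5.3)(20 − 9.5) + 12.7 = 25.379
Difference = 25.379 − 23.20 = 2.18

2.18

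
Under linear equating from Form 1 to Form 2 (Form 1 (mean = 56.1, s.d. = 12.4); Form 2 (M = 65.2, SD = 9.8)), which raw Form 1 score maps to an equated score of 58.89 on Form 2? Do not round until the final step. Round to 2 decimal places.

48.12

Invert y = (SD_Y/SD_X)(x − M_X) + M_Y:
x = (SD_X/SD_Y)(y − M_Y) + M_X = (12.4/9.8)(58.89 − 65.2) + 56.1
x = 1.265306 × -6.310 + 56.1 = 48.12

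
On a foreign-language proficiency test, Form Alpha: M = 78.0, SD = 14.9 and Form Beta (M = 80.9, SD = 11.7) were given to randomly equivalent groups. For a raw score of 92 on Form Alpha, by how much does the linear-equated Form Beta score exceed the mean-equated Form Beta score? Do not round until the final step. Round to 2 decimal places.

-3.01

Mean-equated: 92 + (80.9 − 78.0) = 94.90
Linear-equated: (11.7/14.9)(92 − 78.0) + 80.9 = 91.893
Difference = 91.893 − 94.90 = -3.01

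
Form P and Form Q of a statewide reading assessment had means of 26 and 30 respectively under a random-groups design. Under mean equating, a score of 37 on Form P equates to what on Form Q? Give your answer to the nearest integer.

41

Mean equating: y = x + (M_Y − M_X) = 37 + (30 − 26) = 41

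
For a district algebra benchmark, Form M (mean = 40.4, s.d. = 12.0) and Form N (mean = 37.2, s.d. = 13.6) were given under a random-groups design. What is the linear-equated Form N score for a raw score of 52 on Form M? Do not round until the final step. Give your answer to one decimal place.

50.3

Linear equating: y = (SD_Y/SD_X)(x − M_X) + M_Y
y = (13.6/12.0)(52 − 40.4) + 37.2
y = 1.133333 × 11.6 + 37.2 = 13.1467 + 37.2 = 50.3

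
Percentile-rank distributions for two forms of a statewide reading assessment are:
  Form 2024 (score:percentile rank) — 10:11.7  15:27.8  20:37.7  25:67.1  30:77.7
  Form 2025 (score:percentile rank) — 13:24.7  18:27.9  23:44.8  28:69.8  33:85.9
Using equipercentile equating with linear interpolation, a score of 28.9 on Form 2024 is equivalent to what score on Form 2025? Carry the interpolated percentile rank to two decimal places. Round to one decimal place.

PR of 28.9 on Form 2024: 67.1 + (28.9 − 25)/(30 − 25) × (77.7 − 67.1) = 75.37
On Form 2025, PR 75.37 falls between score 28 (PR 69.8) and 33 (PR 85.9).
Interpolate: 28 + (75.37 − 69.8)/(85.9 − 69.8) × (33 − 28) = 29.7

29.7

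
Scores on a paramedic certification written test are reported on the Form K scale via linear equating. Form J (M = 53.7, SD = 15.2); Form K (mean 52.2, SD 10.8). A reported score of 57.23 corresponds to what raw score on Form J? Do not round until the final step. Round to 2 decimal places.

60.78

Invert y = (SD_Y/SD_X)(x − M_X) + M_Y:
x = (SD_X/SD_Y)(y − M_Y) + M_X = (15.2/10.8)(57.23 − 52.2) + 53.7
x = 1.407407 × 5.030 + 53.7 = 60.78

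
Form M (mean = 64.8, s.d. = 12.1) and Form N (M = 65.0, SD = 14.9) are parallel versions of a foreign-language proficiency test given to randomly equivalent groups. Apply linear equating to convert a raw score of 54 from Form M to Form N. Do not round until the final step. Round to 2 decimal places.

Linear equating: y = (SD_Y/SD_X)(x − M_X) + M_Y
y = (14.9/12.1)(54 − 64.8) + 65.0
y = 1.231405 × -10.8 + 65.0 = -13.2992 + 65.0 = 51.70

51.70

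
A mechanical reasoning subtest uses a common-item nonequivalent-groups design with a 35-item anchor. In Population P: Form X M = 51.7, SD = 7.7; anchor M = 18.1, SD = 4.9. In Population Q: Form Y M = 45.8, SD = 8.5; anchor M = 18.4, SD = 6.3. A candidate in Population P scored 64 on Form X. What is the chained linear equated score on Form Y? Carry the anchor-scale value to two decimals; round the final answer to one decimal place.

56.0

Form X → anchor (Population P): v = (4.9/7.7)(64 − 51.7) + 18.1 = 25.93
anchor → Form Y (Population Q): y = (8.5/6.3)(25.93 − 18.4) + 45.8 = 56.0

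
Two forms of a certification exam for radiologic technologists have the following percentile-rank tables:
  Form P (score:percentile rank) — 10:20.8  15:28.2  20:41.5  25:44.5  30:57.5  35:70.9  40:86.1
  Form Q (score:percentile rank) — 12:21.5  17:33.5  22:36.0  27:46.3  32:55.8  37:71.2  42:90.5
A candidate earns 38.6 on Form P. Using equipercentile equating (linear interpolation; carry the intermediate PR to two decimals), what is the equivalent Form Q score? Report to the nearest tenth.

PR of 38.6 on Form P: 70.9 + (38.6 − 35)/(40 − 35) × (86.1 − 70.9) = 81.84
On Form Q, PR 81.84 falls between score 37 (PR 71.2) and 42 (PR 90.5).
Interpolate: 37 + (81.84 − 71.2)/(90.5 − 71.2) × (42 − 37) = 39.8

39.8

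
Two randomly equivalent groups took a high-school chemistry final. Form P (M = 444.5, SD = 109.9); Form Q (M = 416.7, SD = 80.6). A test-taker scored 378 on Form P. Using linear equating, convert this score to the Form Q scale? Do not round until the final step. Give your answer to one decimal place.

367.9

Linear equating: y = (SD_Y/SD_X)(x − M_X) + M_Y
y = (80.6/109.9)(378 − 444.5) + 416.7
y = 0.733394 × -66.5 + 416.7 = -48.7707 + 416.7 = 367.9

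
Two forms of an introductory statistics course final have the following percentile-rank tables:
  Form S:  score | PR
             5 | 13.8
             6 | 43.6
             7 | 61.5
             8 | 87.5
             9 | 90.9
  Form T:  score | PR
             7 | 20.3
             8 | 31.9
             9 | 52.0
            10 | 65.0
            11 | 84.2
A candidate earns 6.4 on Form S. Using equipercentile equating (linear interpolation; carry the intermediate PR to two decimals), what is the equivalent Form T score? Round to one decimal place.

PR of 6.4 on Form S: 43.6 + (6.4 − 6)/(7 − 6) × (61.5 − 43.6) = 50.76
On Form T, PR 50.76 falls between score 8 (PR 31.9) and 9 (PR 52.0).
Interpolate: 8 + (50.76 − 31.9)/(52.0 − 31.9) × (9 − 8) = 8.9

8.9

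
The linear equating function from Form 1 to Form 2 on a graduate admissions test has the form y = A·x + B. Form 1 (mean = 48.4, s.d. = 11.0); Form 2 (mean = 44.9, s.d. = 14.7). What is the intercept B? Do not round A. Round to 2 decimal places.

-19.78

A = SD_Y / SD_X = 14.7 / 11.0 = 1.336364
B = M_Y − A·M_X = 44.9 − 1.336364 × 48.4 = -19.78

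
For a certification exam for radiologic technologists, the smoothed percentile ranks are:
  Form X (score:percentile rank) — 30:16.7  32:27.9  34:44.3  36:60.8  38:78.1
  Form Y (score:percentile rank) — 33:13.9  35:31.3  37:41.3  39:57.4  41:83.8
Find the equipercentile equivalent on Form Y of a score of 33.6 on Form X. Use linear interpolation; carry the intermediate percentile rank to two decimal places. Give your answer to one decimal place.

36.9

PR of 33.6 on Form X: 27.9 + (33.6 − 32)/(34 − 32) × (44.3 − 27.9) = 41.02
On Form Y, PR 41.02 falls between score 35 (PR 31.3) and 37 (PR 41.3).
Interpolate: 35 + (41.02 − 31.3)/(41.3 − 31.3) × (37 − 35) = 36.9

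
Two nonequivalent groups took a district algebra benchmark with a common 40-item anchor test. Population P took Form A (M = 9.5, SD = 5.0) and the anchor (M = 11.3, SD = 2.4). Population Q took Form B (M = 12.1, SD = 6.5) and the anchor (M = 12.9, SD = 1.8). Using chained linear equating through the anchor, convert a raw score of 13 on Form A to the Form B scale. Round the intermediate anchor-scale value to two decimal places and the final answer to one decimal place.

12.4

Form A → anchor (Population P): v = (2.4/5.0)(13 − 9.5) + 11.3 = 12.98
anchor → Form B (Population Q): y = (6.5/1.8)(12.98 − 12.9) + 12.1 = 12.4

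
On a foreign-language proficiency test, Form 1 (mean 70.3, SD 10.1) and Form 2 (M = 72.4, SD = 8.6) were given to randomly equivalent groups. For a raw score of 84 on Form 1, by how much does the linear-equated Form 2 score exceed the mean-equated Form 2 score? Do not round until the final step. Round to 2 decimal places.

Mean-equated: 84 + (72.4 − 70.3) = 86.10
Linear-equated: (8.6/10.1)(84 − 70.3) + 72.4 = 84.065
Difference = 84.065 − 86.10 = -2.03

-2.03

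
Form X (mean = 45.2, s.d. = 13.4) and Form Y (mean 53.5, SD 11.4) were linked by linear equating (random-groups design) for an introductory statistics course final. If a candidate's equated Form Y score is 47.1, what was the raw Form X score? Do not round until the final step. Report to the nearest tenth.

Invert y = (SD_Y/SD_X)(x − M_X) + M_Y:
x = (SD_X/SD_Y)(y − M_Y) + M_X = (13.4/11.4)(47.1 − 53.5) + 45.2
x = 1.175439 × -6.400 + 45.2 = 37.7

37.7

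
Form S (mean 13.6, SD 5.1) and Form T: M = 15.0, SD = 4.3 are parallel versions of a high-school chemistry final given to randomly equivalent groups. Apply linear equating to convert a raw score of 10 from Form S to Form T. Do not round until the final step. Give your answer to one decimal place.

Linear equating: y = (SD_Y/SD_X)(x − M_X) + M_Y
y = (4.3/5.1)(10 − 13.6) + 15.0
y = 0.843137 × -3.6 + 15.0 = -3.0353 + 15.0 = 12.0

12.0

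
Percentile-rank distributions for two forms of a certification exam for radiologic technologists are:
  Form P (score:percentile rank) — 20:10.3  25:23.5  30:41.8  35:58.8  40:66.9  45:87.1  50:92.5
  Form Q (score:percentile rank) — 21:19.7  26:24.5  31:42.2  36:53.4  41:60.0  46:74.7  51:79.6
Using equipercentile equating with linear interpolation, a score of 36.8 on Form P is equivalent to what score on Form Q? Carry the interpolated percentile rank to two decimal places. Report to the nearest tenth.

PR of 36.8 on Form P: 58.8 + (36.8 − 35)/(40 − 35) × (66.9 − 58.8) = 61.72
On Form Q, PR 61.72 falls between score 41 (PR 60.0) and 46 (PR 74.7).
Interpolate: 41 + (61.72 − 60.0)/(74.7 − 60.0) × (46 − 41) = 41.6

41.6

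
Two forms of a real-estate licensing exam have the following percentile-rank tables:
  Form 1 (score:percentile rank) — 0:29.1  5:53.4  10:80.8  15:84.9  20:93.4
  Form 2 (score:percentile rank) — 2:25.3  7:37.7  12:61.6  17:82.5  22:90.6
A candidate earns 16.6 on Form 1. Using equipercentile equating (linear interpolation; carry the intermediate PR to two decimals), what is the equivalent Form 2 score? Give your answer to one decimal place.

PR of 16.6 on Form 1: 84.9 + (16.6 − 15)/(20 − 15) × (93.4 − 84.9) = 87.62
On Form 2, PR 87.62 falls between score 17 (PR 82.5) and 22 (PR 90.6).
Interpolate: 17 + (87.62 − 82.5)/(90.6 − 82.5) × (22 − 17) = 20.2

20.2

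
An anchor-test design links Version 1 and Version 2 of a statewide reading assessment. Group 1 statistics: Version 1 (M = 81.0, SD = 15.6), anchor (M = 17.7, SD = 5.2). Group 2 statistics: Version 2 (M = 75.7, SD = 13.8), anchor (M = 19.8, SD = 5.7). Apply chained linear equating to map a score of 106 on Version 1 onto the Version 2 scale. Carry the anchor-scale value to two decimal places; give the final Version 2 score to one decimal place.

Version 1 → anchor (Group 1): v = (5.2/15.6)(106 − 81.0) + 17.7 = 26.03
anchor → Version 2 (Group 2): y = (13.8/5.7)(26.03 − 19.8) + 75.7 = 90.8

90.8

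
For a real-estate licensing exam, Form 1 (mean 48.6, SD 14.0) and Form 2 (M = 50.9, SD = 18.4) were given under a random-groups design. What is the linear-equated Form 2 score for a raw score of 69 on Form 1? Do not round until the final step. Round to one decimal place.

77.7

Linear equating: y = (SD_Y/SD_X)(x − M_X) + M_Y
y = (18.4/14.0)(69 − 48.6) + 50.9
y = 1.314286 × 20.4 + 50.9 = 26.8114 + 50.9 = 77.7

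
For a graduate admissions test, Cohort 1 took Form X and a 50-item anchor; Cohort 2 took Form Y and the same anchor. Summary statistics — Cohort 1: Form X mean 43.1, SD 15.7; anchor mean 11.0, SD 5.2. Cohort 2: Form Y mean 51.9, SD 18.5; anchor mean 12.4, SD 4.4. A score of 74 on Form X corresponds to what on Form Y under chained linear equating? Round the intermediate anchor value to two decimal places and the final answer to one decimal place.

Form X → anchor (Cohort 1): v = (5.2/15.7)(74 − 43.1) + 11.0 = 21.23
anchor → Form Y (Cohort 2): y = (18.5/4.4)(21.23 − 12.4) + 51.9 = 89.0

89.0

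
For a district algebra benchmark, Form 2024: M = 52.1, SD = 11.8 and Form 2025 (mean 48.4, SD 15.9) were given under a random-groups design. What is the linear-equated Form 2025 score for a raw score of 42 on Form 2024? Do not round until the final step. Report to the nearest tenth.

Linear equating: y = (SD_Y/SD_X)(x − M_X) + M_Y
y = (15.9/11.8)(42 − 52.1) + 48.4
y = 1.347458 × -10.1 + 48.4 = -13.6093 + 48.4 = 34.8

34.8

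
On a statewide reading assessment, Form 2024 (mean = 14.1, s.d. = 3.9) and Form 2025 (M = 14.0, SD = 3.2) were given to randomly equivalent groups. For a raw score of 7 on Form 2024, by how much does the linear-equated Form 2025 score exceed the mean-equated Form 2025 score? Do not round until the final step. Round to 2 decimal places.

1.27

Mean-equated: 7 + (14.0 − 14.1) = 6.90
Linear-equated: (3.2/3.9)(7 − 14.1) + 14.0 = 8.174
Difference = 8.174 − 6.90 = 1.27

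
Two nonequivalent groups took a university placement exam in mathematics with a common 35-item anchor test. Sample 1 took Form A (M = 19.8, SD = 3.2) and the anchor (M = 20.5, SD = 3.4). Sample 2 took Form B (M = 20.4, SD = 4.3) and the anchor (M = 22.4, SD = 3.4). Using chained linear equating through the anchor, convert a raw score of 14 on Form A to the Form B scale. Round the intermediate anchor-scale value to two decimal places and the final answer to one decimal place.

10.2

Form A → anchor (Sample 1): v = (3.4/3.2)(14 − 19.8) + 20.5 = 14.34
anchor → Form B (Sample 2): y = (4.3/3.4)(14.34 − 22.4) + 20.4 = 10.2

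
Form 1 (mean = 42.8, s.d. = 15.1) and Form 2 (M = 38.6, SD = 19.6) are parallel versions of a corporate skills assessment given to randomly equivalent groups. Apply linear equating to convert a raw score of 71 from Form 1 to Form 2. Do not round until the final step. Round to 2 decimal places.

Linear equating: y = (SD_Y/SD_X)(x − M_X) + M_Y
y = (19.6/15.1)(71 − 42.8) + 38.6
y = 1.298013 × 28.2 + 38.6 = 36.6040 + 38.6 = 75.20

75.20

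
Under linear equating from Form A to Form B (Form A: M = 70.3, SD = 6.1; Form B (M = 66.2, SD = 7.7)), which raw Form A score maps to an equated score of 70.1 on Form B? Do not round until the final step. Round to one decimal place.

Invert y = (SD_Y/SD_X)(x − M_X) + M_Y:
x = (SD_X/SD_Y)(y − M_Y) + M_X = (6.1/7.7)(70.1 − 66.2) + 70.3
x = 0.792208 × 3.900 + 70.3 = 73.4

73.4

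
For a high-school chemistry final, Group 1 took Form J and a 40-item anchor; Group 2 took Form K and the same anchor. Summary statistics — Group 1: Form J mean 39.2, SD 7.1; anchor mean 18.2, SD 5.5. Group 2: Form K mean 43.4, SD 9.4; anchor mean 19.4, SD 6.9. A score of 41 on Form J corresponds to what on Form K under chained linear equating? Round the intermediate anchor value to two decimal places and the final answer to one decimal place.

43.7

Form J → anchor (Group 1): v = (5.5/7.1)(41 − 39.2) + 18.2 = 19.59
anchor → Form K (Group 2): y = (9.4/6.9)(19.59 − 19.4) + 43.4 = 43.7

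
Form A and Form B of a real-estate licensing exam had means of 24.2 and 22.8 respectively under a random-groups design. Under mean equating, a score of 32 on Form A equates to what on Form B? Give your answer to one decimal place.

Mean equating: y = x + (M_Y − M_X) = 32 + (22.8 − 24.2) = 30.6

30.6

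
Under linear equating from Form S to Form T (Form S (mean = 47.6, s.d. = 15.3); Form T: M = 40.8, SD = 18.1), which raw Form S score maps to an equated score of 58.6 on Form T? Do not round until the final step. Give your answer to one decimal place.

62.6

Invert y = (SD_Y/SD_X)(x − M_X) + M_Y:
x = (SD_X/SD_Y)(y − M_Y) + M_X = (15.3/18.1)(58.6 − 40.8) + 47.6
x = 0.845304 × 17.800 + 47.6 = 62.6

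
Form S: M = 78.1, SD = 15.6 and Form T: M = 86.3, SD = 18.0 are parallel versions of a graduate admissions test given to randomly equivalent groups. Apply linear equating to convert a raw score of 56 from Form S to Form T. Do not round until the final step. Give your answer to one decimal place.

Linear equating: y = (SD_Y/SD_X)(x − M_X) + M_Y
y = (18.0/15.6)(56 − 78.1) + 86.3
y = 1.153846 × -22.1 + 86.3 = -25.5000 + 86.3 = 60.8

60.8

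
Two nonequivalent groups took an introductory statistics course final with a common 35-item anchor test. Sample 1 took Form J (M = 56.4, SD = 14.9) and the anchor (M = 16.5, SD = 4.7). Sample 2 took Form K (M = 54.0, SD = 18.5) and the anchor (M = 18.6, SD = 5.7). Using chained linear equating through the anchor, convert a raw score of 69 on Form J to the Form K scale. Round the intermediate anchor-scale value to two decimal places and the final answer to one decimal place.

Form J → anchor (Sample 1): v = (4.7/14.9)(69 − 56.4) + 16.5 = 20.47
anchor → Form K (Sample 2): y = (18.5/5.7)(20.47 − 18.6) + 54.0 = 60.1

60.1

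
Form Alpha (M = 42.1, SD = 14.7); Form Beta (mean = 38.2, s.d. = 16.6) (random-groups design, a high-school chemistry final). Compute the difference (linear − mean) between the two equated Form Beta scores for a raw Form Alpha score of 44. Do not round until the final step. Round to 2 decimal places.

0.25

Mean-equated: 44 + (38.2 − 42.1) = 40.10
Linear-equated: (16.6/14.7)(44 − 42.1) + 38.2 = 40.346
Difference = 40.346 − 40.10 = 0.25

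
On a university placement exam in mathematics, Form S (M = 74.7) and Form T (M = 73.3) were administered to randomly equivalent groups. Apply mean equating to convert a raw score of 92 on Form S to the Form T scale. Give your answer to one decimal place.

Mean equating: y = x + (M_Y − M_X) = 92 + (73.3 − 74.7) = 90.6

90.6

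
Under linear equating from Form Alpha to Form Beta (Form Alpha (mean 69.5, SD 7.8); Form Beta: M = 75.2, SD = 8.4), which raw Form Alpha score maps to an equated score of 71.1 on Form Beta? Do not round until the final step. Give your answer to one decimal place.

Invert y = (SD_Y/SD_X)(x − M_X) + M_Y:
x = (SD_X/SD_Y)(y − M_Y) + M_X = (7.8/8.4)(71.1 − 75.2) + 69.5
x = 0.928571 × -4.100 + 69.5 = 65.7

65.7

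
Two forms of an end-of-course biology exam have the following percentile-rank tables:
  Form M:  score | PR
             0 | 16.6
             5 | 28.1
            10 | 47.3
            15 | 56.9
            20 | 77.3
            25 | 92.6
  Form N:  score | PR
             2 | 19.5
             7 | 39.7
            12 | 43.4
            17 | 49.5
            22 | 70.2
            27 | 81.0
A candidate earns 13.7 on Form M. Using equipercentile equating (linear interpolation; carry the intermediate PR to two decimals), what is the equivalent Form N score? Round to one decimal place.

PR of 13.7 on Form M: 47.3 + (13.7 − 10)/(15 − 10) × (56.9 − 47.3) = 54.40
On Form N, PR 54.40 falls between score 17 (PR 49.5) and 22 (PR 70.2).
Interpolate: 17 + (54.40 − 49.5)/(70.2 − 49.5) × (22 − 17) = 18.2

18.2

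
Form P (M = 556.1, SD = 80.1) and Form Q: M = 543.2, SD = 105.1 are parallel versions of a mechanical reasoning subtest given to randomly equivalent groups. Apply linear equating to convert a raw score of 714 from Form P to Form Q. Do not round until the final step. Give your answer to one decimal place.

Linear equating: y = (SD_Y/SD_X)(x − M_X) + M_Y
y = (105.1/80.1)(714 − 556.1) + 543.2
y = 1.312110 × 157.9 + 543.2 = 207.1821 + 543.2 = 750.4

750.4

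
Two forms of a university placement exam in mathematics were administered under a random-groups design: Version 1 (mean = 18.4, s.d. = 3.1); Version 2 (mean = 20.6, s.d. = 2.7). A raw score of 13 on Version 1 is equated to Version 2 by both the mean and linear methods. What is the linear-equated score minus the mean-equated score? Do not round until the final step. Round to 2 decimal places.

0.70

Mean-equated: 13 + (20.6 − 18.4) = 15.20
Linear-equated: (2.7/3.1)(13 − 18.4) + 20.6 = 15.897
Difference = 15.897 − 15.20 = 0.70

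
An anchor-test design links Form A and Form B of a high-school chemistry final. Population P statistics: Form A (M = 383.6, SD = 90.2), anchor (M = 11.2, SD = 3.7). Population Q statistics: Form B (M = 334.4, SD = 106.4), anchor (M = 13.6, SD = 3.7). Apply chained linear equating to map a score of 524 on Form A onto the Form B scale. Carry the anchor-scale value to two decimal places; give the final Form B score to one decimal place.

Form A → anchor (Population P): v = (3.7/90.2)(524 − 383.6) + 11.2 = 16.96
anchor → Form B (Population Q): y = (106.4/3.7)(16.96 − 13.6) + 334.4 = 431.0

431.0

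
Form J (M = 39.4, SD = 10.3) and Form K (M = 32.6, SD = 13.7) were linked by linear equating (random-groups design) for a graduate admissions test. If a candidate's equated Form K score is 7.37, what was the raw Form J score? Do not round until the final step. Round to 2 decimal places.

Invert y = (SD_Y/SD_X)(x − M_X) + M_Y:
x = (SD_X/SD_Y)(y − M_Y) + M_X = (10.3/13.7)(7.37 − 32.6) + 39.4
x = 0.751825 × -25.230 + 39.4 = 20.43

20.43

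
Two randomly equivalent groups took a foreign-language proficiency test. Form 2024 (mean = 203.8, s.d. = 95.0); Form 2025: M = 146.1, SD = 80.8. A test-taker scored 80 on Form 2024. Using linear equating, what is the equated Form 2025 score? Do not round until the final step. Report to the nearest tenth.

40.8

Linear equating: y = (SD_Y/SD_X)(x − M_X) + M_Y
y = (80.8/95.0)(80 − 203.8) + 146.1
y = 0.850526 × -123.8 + 146.1 = -105.2952 + 146.1 = 40.8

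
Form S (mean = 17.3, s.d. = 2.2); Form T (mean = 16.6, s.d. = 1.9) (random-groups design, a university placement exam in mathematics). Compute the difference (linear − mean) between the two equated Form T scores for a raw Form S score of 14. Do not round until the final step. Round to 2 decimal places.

0.45

Mean-equated: 14 + (16.6 − 17.3) = 13.30
Linear-equated: (1.9/2.2)(14 − 17.3) + 16.6 = 13.750
Difference = 13.750 − 13.30 = 0.45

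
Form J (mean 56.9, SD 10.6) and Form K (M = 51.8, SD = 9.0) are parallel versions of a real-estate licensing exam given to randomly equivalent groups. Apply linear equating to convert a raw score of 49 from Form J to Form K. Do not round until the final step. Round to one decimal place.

45.1

Linear equating: y = (SD_Y/SD_X)(x − M_X) + M_Y
y = (9.0/10.6)(49 − 56.9) + 51.8
y = 0.849057 × -7.9 + 51.8 = -6.7075 + 51.8 = 45.1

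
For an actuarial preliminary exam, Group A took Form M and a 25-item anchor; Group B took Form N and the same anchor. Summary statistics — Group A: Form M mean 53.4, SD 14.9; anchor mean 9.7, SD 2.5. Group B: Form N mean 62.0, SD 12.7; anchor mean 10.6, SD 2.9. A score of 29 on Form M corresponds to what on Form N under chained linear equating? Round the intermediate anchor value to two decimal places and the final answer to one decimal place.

40.1

Form M → anchor (Group A): v = (2.5/14.9)(29 − 53.4) + 9.7 = 5.61
anchor → Form N (Group B): y = (12.7/2.9)(5.61 − 10.6) + 62.0 = 40.1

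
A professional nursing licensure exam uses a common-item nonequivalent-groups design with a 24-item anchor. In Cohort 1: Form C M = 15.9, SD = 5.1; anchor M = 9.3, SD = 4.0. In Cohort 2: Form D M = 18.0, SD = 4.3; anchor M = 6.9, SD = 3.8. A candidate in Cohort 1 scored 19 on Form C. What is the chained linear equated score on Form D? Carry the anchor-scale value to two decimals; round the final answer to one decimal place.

Form C → anchor (Cohort 1): v = (4.0/5.1)(19 − 15.9) + 9.3 = 11.73
anchor → Form D (Cohort 2): y = (4.3/3.8)(11.73 − 6.9) + 18.0 = 23.5

23.5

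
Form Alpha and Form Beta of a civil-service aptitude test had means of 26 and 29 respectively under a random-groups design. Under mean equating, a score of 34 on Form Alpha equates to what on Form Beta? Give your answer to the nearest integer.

Mean equating: y = x + (M_Y − M_X) = 34 + (29 − 26) = 37

37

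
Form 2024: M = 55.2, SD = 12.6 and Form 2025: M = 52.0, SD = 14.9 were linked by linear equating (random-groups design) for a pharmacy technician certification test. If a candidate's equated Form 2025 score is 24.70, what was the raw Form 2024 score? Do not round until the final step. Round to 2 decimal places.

32.11

Invert y = (SD_Y/SD_X)(x − M_X) + M_Y:
x = (SD_X/SD_Y)(y − M_Y) + M_X = (12.6/14.9)(24.70 − 52.0) + 55.2
x = 0.845638 × -27.300 + 55.2 = 32.11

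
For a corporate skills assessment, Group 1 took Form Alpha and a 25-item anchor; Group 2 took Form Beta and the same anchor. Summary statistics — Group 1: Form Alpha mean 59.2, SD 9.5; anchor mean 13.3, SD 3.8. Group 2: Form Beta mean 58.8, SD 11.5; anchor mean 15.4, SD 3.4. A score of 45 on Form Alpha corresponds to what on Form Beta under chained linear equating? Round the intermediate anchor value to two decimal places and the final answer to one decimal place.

Form Alpha → anchor (Group 1): v = (3.8/9.5)(45 − 59.2) + 13.3 = 7.62
anchor → Form Beta (Group 2): y = (11.5/3.4)(7.62 − 15.4) + 58.8 = 32.5

32.5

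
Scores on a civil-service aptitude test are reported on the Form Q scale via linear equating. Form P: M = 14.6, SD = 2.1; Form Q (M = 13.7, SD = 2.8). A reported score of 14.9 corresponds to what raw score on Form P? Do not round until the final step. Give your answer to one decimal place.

15.5

Invert y = (SD_Y/SD_X)(x − M_X) + M_Y:
x = (SD_X/SD_Y)(y − M_Y) + M_X = (2.1/2.8)(14.9 − 13.7) + 14.6
x = 0.750000 × 1.200 + 14.6 = 15.5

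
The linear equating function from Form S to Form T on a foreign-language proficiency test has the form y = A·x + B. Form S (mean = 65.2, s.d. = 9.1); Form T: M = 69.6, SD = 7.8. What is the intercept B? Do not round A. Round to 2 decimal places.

A = SD_Y / SD_X = 7.8 / 9.1 = 0.857143
B = M_Y − A·M_X = 69.6 − 0.857143 × 65.2 = 13.71

13.71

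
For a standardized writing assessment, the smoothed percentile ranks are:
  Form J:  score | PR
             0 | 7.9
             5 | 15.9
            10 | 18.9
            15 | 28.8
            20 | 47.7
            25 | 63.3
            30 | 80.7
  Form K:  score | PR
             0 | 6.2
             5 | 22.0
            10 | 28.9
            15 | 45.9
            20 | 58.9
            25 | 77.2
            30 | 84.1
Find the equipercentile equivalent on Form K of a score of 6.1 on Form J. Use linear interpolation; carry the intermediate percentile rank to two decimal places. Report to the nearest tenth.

PR of 6.1 on Form J: 15.9 + (6.1 − 5)/(10 − 5) × (18.9 − 15.9) = 16.56
On Form K, PR 16.56 falls between score 0 (PR 6.2) and 5 (PR 22.0).
Interpolate: 0 + (16.56 − 6.2)/(22.0 − 6.2) × (5 − 0) = 3.3

3.3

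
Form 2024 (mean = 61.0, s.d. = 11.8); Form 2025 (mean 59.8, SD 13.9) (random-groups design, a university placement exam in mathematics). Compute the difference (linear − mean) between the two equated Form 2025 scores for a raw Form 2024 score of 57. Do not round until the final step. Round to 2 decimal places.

-0.71

Mean-equated: 57 + (59.8 − 61.0) = 55.80
Linear-equated: (13.9/11.8)(57 − 61.0) + 59.8 = 55.088
Difference = 55.088 − 55.80 = -0.71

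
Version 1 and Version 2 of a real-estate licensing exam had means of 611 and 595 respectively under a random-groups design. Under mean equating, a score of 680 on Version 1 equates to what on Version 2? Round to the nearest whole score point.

Mean equating: y = x + (M_Y − M_X) = 680 + (595 − 611) = 664

664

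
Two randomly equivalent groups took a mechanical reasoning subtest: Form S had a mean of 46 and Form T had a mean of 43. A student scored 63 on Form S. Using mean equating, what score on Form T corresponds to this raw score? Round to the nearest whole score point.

60

Mean equating: y = x + (M_Y − M_X) = 63 + (43 − 46) = 60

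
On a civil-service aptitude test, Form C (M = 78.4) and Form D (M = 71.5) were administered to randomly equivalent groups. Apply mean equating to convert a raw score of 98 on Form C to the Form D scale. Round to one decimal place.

91.1

Mean equating: y = x + (M_Y − M_X) = 98 + (71.5 − 78.4) = 91.1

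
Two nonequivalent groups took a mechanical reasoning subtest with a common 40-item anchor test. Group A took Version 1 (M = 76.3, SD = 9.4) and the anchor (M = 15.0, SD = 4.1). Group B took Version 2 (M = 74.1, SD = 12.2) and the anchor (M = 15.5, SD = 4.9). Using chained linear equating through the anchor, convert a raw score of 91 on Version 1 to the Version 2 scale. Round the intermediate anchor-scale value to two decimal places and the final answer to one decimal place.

Version 1 → anchor (Group A): v = (4.1/9.4)(91 − 76.3) + 15.0 = 21.41
anchor → Version 2 (Group B): y = (12.2/4.9)(21.41 − 15.5) + 74.1 = 88.8

88.8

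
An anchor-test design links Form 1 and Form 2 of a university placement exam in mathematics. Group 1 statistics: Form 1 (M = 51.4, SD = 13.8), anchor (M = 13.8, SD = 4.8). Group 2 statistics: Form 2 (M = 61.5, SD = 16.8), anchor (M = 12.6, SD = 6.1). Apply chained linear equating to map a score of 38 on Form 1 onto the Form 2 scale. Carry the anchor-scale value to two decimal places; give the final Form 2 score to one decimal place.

52.0

Form 1 → anchor (Group 1): v = (4.8/13.8)(38 − 51.4) + 13.8 = 9.14
anchor → Form 2 (Group 2): y = (16.8/6.1)(9.14 − 12.6) + 61.5 = 52.0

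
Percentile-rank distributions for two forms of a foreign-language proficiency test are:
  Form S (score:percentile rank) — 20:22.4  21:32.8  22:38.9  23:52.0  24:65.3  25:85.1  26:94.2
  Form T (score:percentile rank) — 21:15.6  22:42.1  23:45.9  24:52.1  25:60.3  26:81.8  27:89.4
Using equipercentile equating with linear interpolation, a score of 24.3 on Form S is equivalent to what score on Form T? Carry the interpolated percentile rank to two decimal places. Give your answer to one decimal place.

PR of 24.3 on Form S: 65.3 + (24.3 − 24)/(25 − 24) × (85.1 − 65.3) = 71.24
On Form T, PR 71.24 falls between score 25 (PR 60.3) and 26 (PR 81.8).
Interpolate: 25 + (71.24 − 60.3)/(81.8 − 60.3) × (26 − 25) = 25.5

25.5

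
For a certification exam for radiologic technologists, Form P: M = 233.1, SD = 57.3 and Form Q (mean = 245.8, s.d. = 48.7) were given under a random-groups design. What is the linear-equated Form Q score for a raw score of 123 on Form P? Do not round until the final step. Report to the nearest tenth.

152.2

Linear equating: y = (SD_Y/SD_X)(x − M_X) + M_Y
y = (48.7/57.3)(123 − 233.1) + 245.8
y = 0.849913 × -110.1 + 245.8 = -93.5754 + 245.8 = 152.2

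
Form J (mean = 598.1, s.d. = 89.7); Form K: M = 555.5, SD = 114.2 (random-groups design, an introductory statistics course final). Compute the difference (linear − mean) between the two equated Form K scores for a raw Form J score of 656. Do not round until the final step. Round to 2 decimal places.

15.81

Mean-equated: 656 + (555.5 − 598.1) = 613.40
Linear-equated: (114.2/89.7)(656 − 598.1) + 555.5 = 629.214
Difference = 629.214 − 613.40 = 15.81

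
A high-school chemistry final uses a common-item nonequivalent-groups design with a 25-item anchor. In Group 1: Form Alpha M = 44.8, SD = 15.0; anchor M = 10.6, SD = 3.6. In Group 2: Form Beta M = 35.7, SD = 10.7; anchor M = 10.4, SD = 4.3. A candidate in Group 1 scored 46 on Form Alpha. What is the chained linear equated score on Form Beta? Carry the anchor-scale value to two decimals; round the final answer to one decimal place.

36.9

Form Alpha → anchor (Group 1): v = (3.6/15.0)(46 − 44.8) + 10.6 = 10.89
anchor → Form Beta (Group 2): y = (10.7/4.3)(10.89 − 10.4) + 35.7 = 36.9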